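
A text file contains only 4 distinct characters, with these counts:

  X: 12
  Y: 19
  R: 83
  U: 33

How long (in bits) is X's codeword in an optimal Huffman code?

Repeatedly merge the two smallest:
X(12) + Y(19) → 31
31 + U(33) → 64
64 + R(83) → 147
X's leaf is at depth 3, giving a 3-bit codeword.

3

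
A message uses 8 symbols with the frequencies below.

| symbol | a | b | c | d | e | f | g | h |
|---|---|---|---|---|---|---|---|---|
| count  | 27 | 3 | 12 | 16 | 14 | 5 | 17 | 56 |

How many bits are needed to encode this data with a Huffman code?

Merge the two smallest weights repeatedly:
merge b(3) and f(5): 8
merge 8 and c(12): 20
merge e(14) and d(16): 30
merge g(17) and 20: 37
merge a(27) and 30: 57
merge 37 and h(56): 93
merge 57 and 93: 150
The encoded length is the sum of every internal node's weight: 8 + 20 + 30 + 37 + 57 + 93 + 150 = 395 bits.

395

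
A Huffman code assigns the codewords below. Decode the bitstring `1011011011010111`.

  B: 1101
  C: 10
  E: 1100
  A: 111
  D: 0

CBCBDA

Read left to right; each codeword is recognised as soon as it completes (prefix code):
  10→C | 1101→B | 10→C | 1101→B | 0→D | 111→A
Decoded message: CBCBDA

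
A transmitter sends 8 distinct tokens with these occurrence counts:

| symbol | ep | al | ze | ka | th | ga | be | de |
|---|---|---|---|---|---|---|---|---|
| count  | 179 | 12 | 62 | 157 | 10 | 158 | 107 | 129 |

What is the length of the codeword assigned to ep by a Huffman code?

Huffman merges, smallest pair first:
merge th(10) and al(12): 22
merge 22 and ze(62): 84
merge 84 and be(107): 191
merge de(129) and ka(157): 286
merge ga(158) and ep(179): 337
merge 191 and 286: 477
merge 337 and 477: 814
The subtree containing ep is merged 2 times, so code length = 2.

2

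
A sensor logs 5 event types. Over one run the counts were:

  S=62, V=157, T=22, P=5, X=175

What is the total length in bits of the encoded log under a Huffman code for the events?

Merge the two smallest weights repeatedly:
combine P(5), T(22) → 27
combine 27, S(62) → 89
combine 89, V(157) → 246
combine X(175), 246 → 421
The encoded length is the sum of every internal node's weight: 27 + 89 + 246 + 421 = 783 bits.

783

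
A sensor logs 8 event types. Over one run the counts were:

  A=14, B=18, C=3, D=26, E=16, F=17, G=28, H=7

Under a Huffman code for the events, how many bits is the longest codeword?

Merge the two lowest-weight nodes at each step:
C(3) + H(7) → 10
10 + A(14) → 24
E(16) + F(17) → 33
B(18) + 24 → 42
D(26) + G(28) → 54
33 + 42 → 75
54 + 75 → 129
The rarest symbols sit at the bottom; the longest codeword is 5 bits.

5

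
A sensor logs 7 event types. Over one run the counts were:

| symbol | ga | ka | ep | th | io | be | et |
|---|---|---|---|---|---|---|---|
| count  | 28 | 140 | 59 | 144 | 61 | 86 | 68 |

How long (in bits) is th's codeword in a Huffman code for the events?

2

Huffman merges, smallest pair first:
ga(28) + ep(59) → 87
io(61) + et(68) → 129
be(86) + 87 → 173
129 + ka(140) → 269
th(144) + 173 → 317
269 + 317 → 586
The subtree containing th is merged 2 times, so code length = 2.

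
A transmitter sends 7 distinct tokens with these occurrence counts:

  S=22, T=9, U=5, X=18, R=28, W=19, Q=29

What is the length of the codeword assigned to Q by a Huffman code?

Build the tree from the bottom:
merge U(5) and T(9): 14
merge 14 and X(18): 32
merge W(19) and S(22): 41
merge R(28) and Q(29): 57
merge 32 and 41: 73
merge 57 and 73: 130
The subtree containing Q is merged 2 times, so code length = 2.

2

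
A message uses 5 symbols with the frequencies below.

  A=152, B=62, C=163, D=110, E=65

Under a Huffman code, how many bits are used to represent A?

2

Huffman merges, smallest pair first:
combine B(62), E(65) → 127
combine D(110), 127 → 237
combine A(152), C(163) → 315
combine 237, 315 → 552
A's leaf is at depth 2, giving a 2-bit codeword.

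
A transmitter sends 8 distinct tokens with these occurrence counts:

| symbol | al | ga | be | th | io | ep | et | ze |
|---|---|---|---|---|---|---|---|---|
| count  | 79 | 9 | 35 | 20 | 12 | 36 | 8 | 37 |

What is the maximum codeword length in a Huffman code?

Merge the two lowest-weight nodes at each step:
merge et(8) and ga(9): 17
merge io(12) and 17: 29
merge th(20) and 29: 49
merge be(35) and ep(36): 71
merge ze(37) and 49: 86
merge 71 and al(79): 150
merge 86 and 150: 236
The first pair merged (et, ga) ends up deepest, at depth 5.

5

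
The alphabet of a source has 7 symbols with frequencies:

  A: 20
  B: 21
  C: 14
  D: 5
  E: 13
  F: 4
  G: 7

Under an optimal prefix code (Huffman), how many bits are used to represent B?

Repeatedly merge the two smallest:
combine F(4), D(5) → 9
combine G(7), 9 → 16
combine E(13), C(14) → 27
combine 16, A(20) → 36
combine B(21), 27 → 48
combine 36, 48 → 84
B's leaf is at depth 2, giving a 2-bit codeword.

2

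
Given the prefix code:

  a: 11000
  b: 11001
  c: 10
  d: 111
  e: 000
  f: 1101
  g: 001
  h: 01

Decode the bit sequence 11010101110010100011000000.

fhhbheae

Read left to right; each codeword is recognised as soon as it completes (prefix code):
  1101→f | 01→h | 01→h | 11001→b | 01→h | 000→e | 11000→a | 000→e
Decoded message: fhhbheae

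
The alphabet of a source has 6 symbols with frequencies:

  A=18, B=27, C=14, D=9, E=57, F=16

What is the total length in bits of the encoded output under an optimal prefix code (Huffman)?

Merge the two smallest weights repeatedly:
combine D(9), C(14) → 23
combine F(16), A(18) → 34
combine 23, B(27) → 50
combine 34, 50 → 84
combine E(57), 84 → 141
Total encoded bits = sum of merged weights = 23 + 34 + 50 + 84 + 141 = 332.

332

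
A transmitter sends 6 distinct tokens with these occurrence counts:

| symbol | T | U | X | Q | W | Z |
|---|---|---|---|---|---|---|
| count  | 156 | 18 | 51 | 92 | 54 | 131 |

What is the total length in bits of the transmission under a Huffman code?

1196

Merge the two smallest weights repeatedly:
combine U(18), X(51) → 69
combine W(54), 69 → 123
combine Q(92), 123 → 215
combine Z(131), T(156) → 287
combine 215, 287 → 502
The encoded length is the sum of every internal node's weight: 69 + 123 + 215 + 287 + 502 = 1196 bits.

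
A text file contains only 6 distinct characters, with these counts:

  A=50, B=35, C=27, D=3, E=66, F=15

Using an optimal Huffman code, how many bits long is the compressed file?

455

Greedily combine the two least-frequent nodes:
D(3) + F(15) → 18
18 + C(27) → 45
B(35) + 45 → 80
A(50) + E(66) → 116
80 + 116 → 196
The encoded length is the sum of every internal node's weight: 18 + 45 + 80 + 116 + 196 = 455 bits.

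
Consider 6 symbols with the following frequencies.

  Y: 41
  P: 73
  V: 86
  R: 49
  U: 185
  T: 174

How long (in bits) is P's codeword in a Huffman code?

3

Build the tree from the bottom:
merge Y(41) and R(49): 90
merge P(73) and V(86): 159
merge 90 and 159: 249
merge T(174) and U(185): 359
merge 249 and 359: 608
The subtree containing P is merged 3 times, so code length = 3.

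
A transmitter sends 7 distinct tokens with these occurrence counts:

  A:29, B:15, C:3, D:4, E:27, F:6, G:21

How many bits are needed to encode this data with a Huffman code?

Merge the two smallest weights repeatedly:
combine C(3), D(4) → 7
combine F(6), 7 → 13
combine 13, B(15) → 28
combine G(21), E(27) → 48
combine 28, A(29) → 57
combine 48, 57 → 105
The encoded length is the sum of every internal node's weight: 7 + 13 + 28 + 48 + 57 + 105 = 258 bits.

258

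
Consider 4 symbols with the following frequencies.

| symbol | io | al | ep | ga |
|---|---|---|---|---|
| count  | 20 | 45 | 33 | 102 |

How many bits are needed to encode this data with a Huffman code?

351

Greedily combine the two least-frequent nodes:
io(20) + ep(33) → 53
al(45) + 53 → 98
98 + ga(102) → 200
Each symbol's bit-cost is frequency × depth; summing gives 351 bits (equivalently 53 + 98 + 200).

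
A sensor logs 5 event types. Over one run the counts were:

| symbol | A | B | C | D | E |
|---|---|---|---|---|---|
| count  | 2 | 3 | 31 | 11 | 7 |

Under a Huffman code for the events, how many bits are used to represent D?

Build the tree from the bottom:
combine A(2), B(3) → 5
combine 5, E(7) → 12
combine D(11), 12 → 23
combine 23, C(31) → 54
The subtree containing D is merged 2 times, so code length = 2.

2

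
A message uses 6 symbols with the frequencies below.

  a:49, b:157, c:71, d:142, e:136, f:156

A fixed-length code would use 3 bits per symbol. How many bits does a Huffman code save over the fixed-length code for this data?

335

Fixed-length: 3 bits × 711 symbols = 2133 bits.
Huffman merges:
merge a(49) and c(71): 120
merge 120 and e(136): 256
merge d(142) and f(156): 298
merge b(157) and 256: 413
merge 298 and 413: 711
Huffman total = 120 + 256 + 298 + 413 + 711 = 1798 bits.
Saving = 2133 − 1798 = 335 bits.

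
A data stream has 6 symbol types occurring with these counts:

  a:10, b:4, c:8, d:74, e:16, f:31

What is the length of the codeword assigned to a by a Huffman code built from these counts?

Build the tree from the bottom:
b(4) + c(8) → 12
a(10) + 12 → 22
e(16) + 22 → 38
f(31) + 38 → 69
69 + d(74) → 143
a's leaf is at depth 4, giving a 4-bit codeword.

4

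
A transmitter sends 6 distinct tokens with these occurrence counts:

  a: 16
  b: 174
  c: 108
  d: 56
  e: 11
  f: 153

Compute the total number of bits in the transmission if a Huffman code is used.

Merge the two smallest weights repeatedly:
e(11) + a(16) → 27
27 + d(56) → 83
83 + c(108) → 191
f(153) + b(174) → 327
191 + 327 → 518
The encoded length is the sum of every internal node's weight: 27 + 83 + 191 + 327 + 518 = 1146 bits.

1146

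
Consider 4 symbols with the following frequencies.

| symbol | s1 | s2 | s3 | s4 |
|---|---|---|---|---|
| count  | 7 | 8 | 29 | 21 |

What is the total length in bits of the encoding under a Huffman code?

Build the Huffman tree bottom-up:
combine s1(7), s2(8) → 15
combine 15, s4(21) → 36
combine s3(29), 36 → 65
Each symbol's bit-cost is frequency × depth; summing gives 116 bits (equivalently 15 + 36 + 65).

116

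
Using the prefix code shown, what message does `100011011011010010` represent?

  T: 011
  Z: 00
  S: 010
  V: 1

Read left to right; each codeword is recognised as soon as it completes (prefix code):
  1→V | 00→Z | 011→T | 011→T | 011→T | 010→S | 010→S
Decoded message: VZTTTSS

VZTTTSS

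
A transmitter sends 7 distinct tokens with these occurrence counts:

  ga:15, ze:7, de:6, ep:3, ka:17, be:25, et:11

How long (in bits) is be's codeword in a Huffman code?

Repeatedly merge the two smallest:
ep(3) + de(6) → 9
ze(7) + 9 → 16
et(11) + ga(15) → 26
16 + ka(17) → 33
be(25) + 26 → 51
33 + 51 → 84
The subtree containing be is merged 2 times, so code length = 2.

2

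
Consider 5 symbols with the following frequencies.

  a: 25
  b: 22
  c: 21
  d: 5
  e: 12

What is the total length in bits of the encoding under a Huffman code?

Greedily combine the two least-frequent nodes:
combine d(5), e(12) → 17
combine 17, c(21) → 38
combine b(22), a(25) → 47
combine 38, 47 → 85
Total encoded bits = sum of merged weights = 17 + 38 + 47 + 85 = 187.

187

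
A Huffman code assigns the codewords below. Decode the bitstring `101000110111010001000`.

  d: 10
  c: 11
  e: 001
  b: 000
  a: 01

ddedcddeb

Read left to right; each codeword is recognised as soon as it completes (prefix code):
  10→d | 10→d | 001→e | 10→d | 11→c | 10→d | 10→d | 001→e | 000→b
Decoded message: ddedcddeb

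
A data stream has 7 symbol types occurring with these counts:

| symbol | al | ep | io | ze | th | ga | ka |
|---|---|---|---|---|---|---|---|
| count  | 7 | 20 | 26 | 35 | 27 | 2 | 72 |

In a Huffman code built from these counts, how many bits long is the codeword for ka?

Huffman merges, smallest pair first:
ga(2) + al(7) → 9
9 + ep(20) → 29
io(26) + th(27) → 53
29 + ze(35) → 64
53 + 64 → 117
ka(72) + 117 → 189
ka is a child of the root — depth 1, so its codeword is a single bit.

1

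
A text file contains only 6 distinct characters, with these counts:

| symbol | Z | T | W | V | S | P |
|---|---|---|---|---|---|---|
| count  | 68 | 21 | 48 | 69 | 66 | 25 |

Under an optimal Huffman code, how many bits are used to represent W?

Build the tree from the bottom:
merge T(21) and P(25): 46
merge 46 and W(48): 94
merge S(66) and Z(68): 134
merge V(69) and 94: 163
merge 134 and 163: 297
The subtree containing W is merged 3 times, so code length = 3.

3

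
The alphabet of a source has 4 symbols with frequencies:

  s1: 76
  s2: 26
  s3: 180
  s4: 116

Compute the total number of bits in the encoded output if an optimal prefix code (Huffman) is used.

718

Greedily combine the two least-frequent nodes:
merge s2(26) and s1(76): 102
merge 102 and s4(116): 218
merge s3(180) and 218: 398
The encoded length is the sum of every internal node's weight: 102 + 218 + 398 = 718 bits.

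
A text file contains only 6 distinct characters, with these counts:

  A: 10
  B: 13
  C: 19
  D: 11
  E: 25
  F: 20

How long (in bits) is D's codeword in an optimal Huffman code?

Repeatedly merge the two smallest:
A(10) + D(11) → 21
B(13) + C(19) → 32
F(20) + 21 → 41
E(25) + 32 → 57
41 + 57 → 98
D sits 3 levels below the root, so its codeword is 3 bits.

3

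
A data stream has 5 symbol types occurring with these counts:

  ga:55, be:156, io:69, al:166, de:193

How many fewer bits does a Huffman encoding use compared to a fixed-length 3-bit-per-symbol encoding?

515

Fixed-length: 3 bits × 639 symbols = 1917 bits.
Huffman merges:
combine ga(55), io(69) → 124
combine 124, be(156) → 280
combine al(166), de(193) → 359
combine 280, 359 → 639
Huffman total = 124 + 280 + 359 + 639 = 1402 bits.
Saving = 1917 − 1402 = 515 bits.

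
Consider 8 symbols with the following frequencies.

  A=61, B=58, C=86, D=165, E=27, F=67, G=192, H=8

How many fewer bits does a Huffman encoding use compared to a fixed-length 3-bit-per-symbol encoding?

229

Fixed-length: 3 bits × 664 symbols = 1992 bits.
Huffman merges:
combine H(8), E(27) → 35
combine 35, B(58) → 93
combine A(61), F(67) → 128
combine C(86), 93 → 179
combine 128, D(165) → 293
combine 179, G(192) → 371
combine 293, 371 → 664
Huffman total = 35 + 93 + 128 + 179 + 293 + 371 + 664 = 1763 bits.
Saving = 1992 − 1763 = 229 bits.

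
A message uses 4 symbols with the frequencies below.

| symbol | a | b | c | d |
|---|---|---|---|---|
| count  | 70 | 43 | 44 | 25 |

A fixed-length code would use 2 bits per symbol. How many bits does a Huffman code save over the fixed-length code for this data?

2

Fixed-length: 2 bits × 182 symbols = 364 bits.
Huffman merges:
merge d(25) and b(43): 68
merge c(44) and 68: 112
merge a(70) and 112: 182
Huffman total = 68 + 112 + 182 = 362 bits.
Saving = 364 − 362 = 2 bits.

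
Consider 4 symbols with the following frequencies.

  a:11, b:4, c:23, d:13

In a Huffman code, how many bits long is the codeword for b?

Repeatedly merge the two smallest:
merge b(4) and a(11): 15
merge d(13) and 15: 28
merge c(23) and 28: 51
b sits 3 levels below the root, so its codeword is 3 bits.

3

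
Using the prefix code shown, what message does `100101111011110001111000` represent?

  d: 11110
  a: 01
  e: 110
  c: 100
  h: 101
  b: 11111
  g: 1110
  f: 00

Read left to right; each codeword is recognised as soon as it completes (prefix code):
  100→c | 101→h | 1110→g | 11110→d | 00→f | 11110→d | 00→f
Decoded message: chgdfdf

chgdfdf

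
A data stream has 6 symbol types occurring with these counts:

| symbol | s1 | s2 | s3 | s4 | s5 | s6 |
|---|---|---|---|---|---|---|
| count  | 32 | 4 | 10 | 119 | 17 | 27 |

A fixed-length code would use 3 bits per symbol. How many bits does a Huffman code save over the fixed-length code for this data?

Fixed-length: 3 bits × 209 symbols = 627 bits.
Huffman merges:
merge s2(4) and s3(10): 14
merge 14 and s5(17): 31
merge s6(27) and 31: 58
merge s1(32) and 58: 90
merge 90 and s4(119): 209
Huffman total = 14 + 31 + 58 + 90 + 209 = 402 bits.
Saving = 627 − 402 = 225 bits.

225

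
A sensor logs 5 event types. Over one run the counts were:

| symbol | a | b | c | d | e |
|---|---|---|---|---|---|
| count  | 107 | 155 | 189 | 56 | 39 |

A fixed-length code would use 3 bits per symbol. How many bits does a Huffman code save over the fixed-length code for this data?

451

Fixed-length: 3 bits × 546 symbols = 1638 bits.
Huffman merges:
e(39) + d(56) → 95
95 + a(107) → 202
b(155) + c(189) → 344
202 + 344 → 546
Huffman total = 95 + 202 + 344 + 546 = 1187 bits.
Saving = 1638 − 1187 = 451 bits.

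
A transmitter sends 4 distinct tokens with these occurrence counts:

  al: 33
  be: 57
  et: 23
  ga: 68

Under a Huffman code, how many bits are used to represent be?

Build the tree from the bottom:
et(23) + al(33) → 56
56 + be(57) → 113
ga(68) + 113 → 181
The subtree containing be is merged 2 times, so code length = 2.

2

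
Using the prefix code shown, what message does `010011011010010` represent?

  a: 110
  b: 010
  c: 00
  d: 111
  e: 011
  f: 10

Read left to right; each codeword is recognised as soon as it completes (prefix code):
  010→b | 011→e | 011→e | 010→b | 010→b
Decoded message: beebb

beebb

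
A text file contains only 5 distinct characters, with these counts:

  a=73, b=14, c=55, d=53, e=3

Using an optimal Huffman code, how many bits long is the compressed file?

410

Merge the two smallest weights repeatedly:
merge e(3) and b(14): 17
merge 17 and d(53): 70
merge c(55) and 70: 125
merge a(73) and 125: 198
The encoded length is the sum of every internal node's weight: 17 + 70 + 125 + 198 = 410 bits.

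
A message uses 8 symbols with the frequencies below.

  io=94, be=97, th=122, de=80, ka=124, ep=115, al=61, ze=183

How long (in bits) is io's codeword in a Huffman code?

3

Huffman merges, smallest pair first:
al(61) + de(80) → 141
io(94) + be(97) → 191
ep(115) + th(122) → 237
ka(124) + 141 → 265
ze(183) + 191 → 374
237 + 265 → 502
374 + 502 → 876
The subtree containing io is merged 3 times, so code length = 3.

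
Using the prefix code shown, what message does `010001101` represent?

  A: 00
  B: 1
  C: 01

CACBC

Read left to right; each codeword is recognised as soon as it completes (prefix code):
  01→C | 00→A | 01→C | 1→B | 01→C
Decoded message: CACBC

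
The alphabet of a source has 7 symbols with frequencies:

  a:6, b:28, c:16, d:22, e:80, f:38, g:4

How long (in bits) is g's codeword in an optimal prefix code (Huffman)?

5

Build the tree from the bottom:
combine g(4), a(6) → 10
combine 10, c(16) → 26
combine d(22), 26 → 48
combine b(28), f(38) → 66
combine 48, 66 → 114
combine e(80), 114 → 194
g sits 5 levels below the root, so its codeword is 5 bits.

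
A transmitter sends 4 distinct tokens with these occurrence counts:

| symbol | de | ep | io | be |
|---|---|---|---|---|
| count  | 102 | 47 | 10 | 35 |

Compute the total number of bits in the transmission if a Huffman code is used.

331

Build the Huffman tree bottom-up:
io(10) + be(35) → 45
45 + ep(47) → 92
92 + de(102) → 194
Total encoded bits = sum of merged weights = 45 + 92 + 194 = 331.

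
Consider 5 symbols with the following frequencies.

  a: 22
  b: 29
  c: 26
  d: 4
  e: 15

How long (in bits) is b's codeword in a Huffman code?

Build the tree from the bottom:
d(4) + e(15) → 19
19 + a(22) → 41
c(26) + b(29) → 55
41 + 55 → 96
The subtree containing b is merged 2 times, so code length = 2.

2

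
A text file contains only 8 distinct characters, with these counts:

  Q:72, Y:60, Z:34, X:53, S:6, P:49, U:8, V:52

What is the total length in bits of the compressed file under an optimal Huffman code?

Merge the two smallest weights repeatedly:
merge S(6) and U(8): 14
merge 14 and Z(34): 48
merge 48 and P(49): 97
merge V(52) and X(53): 105
merge Y(60) and Q(72): 132
merge 97 and 105: 202
merge 132 and 202: 334
Total encoded bits = sum of merged weights = 14 + 48 + 97 + 105 + 132 + 202 + 334 = 932.

932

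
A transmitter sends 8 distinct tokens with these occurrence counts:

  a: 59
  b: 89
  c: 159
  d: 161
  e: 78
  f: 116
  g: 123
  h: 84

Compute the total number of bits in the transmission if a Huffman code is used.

2583

Build the Huffman tree bottom-up:
a(59) + e(78) → 137
h(84) + b(89) → 173
f(116) + g(123) → 239
137 + c(159) → 296
d(161) + 173 → 334
239 + 296 → 535
334 + 535 → 869
Each symbol's bit-cost is frequency × depth; summing gives 2583 bits (equivalently 137 + 173 + 239 + 296 + 334 + 535 + 869).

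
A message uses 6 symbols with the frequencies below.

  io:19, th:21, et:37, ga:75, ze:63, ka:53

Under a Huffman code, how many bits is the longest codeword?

Merge the two lowest-weight nodes at each step:
io(19) + th(21) → 40
et(37) + 40 → 77
ka(53) + ze(63) → 116
ga(75) + 77 → 152
116 + 152 → 268
The first pair merged (io, th) ends up deepest, at depth 4.

4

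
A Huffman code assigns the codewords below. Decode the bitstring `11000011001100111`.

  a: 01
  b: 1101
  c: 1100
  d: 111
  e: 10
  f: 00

Read left to right; each codeword is recognised as soon as it completes (prefix code):
  1100→c | 00→f | 1100→c | 1100→c | 111→d
Decoded message: cfccd

cfccd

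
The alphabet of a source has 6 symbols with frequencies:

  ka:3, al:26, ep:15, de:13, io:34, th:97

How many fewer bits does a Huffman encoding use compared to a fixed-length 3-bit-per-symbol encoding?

181

Fixed-length: 3 bits × 188 symbols = 564 bits.
Huffman merges:
merge ka(3) and de(13): 16
merge ep(15) and 16: 31
merge al(26) and 31: 57
merge io(34) and 57: 91
merge 91 and th(97): 188
Huffman total = 16 + 31 + 57 + 91 + 188 = 383 bits.
Saving = 564 − 383 = 181 bits.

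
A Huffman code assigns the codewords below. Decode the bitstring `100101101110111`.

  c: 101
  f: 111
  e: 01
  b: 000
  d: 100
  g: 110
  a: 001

Read left to right; each codeword is recognised as soon as it completes (prefix code):
  100→d | 101→c | 101→c | 110→g | 111→f
Decoded message: dccgf

dccgf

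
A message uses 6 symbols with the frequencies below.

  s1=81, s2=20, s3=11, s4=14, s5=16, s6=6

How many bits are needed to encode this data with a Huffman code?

Build the Huffman tree bottom-up:
combine s6(6), s3(11) → 17
combine s4(14), s5(16) → 30
combine 17, s2(20) → 37
combine 30, 37 → 67
combine 67, s1(81) → 148
Each symbol's bit-cost is frequency × depth; summing gives 299 bits (equivalently 17 + 30 + 37 + 67 + 148).

299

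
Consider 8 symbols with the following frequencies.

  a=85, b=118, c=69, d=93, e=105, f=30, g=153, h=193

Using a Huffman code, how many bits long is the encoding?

Build the Huffman tree bottom-up:
merge f(30) and c(69): 99
merge a(85) and d(93): 178
merge 99 and e(105): 204
merge b(118) and g(153): 271
merge 178 and h(193): 371
merge 204 and 271: 475
merge 371 and 475: 846
The encoded length is the sum of every internal node's weight: 99 + 178 + 204 + 271 + 371 + 475 + 846 = 2444 bits.

2444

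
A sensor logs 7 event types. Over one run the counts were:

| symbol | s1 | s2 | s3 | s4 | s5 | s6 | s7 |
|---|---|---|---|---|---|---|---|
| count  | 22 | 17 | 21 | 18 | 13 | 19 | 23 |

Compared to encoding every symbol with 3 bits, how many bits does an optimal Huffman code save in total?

23

Fixed-length: 3 bits × 133 symbols = 399 bits.
Huffman merges:
combine s5(13), s2(17) → 30
combine s4(18), s6(19) → 37
combine s3(21), s1(22) → 43
combine s7(23), 30 → 53
combine 37, 43 → 80
combine 53, 80 → 133
Huffman total = 30 + 37 + 43 + 53 + 80 + 133 = 376 bits.
Saving = 399 − 376 = 23 bits.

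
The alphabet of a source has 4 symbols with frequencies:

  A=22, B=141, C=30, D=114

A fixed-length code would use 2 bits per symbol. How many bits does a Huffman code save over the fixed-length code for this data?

Fixed-length: 2 bits × 307 symbols = 614 bits.
Huffman merges:
merge A(22) and C(30): 52
merge 52 and D(114): 166
merge B(141) and 166: 307
Huffman total = 52 + 166 + 307 = 525 bits.
Saving = 614 − 525 = 89 bits.

89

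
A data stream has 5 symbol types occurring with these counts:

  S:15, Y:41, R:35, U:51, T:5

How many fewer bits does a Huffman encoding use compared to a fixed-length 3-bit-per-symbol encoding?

Fixed-length: 3 bits × 147 symbols = 441 bits.
Huffman merges:
T(5) + S(15) → 20
20 + R(35) → 55
Y(41) + U(51) → 92
55 + 92 → 147
Huffman total = 20 + 55 + 92 + 147 = 314 bits.
Saving = 441 − 314 = 127 bits.

127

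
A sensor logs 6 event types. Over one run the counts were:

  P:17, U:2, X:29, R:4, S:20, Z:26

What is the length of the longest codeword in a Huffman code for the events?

Merge the two lowest-weight nodes at each step:
merge U(2) and R(4): 6
merge 6 and P(17): 23
merge S(20) and 23: 43
merge Z(26) and X(29): 55
merge 43 and 55: 98
The first pair merged (U, R) ends up deepest, at depth 4.

4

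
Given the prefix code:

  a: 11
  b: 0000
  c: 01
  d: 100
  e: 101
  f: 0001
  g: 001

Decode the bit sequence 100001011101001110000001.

Read left to right; each codeword is recognised as soon as it completes (prefix code):
  100→d | 001→g | 01→c | 11→a | 01→c | 001→g | 11→a | 0000→b | 001→g
Decoded message: dgcacgabg

dgcacgabg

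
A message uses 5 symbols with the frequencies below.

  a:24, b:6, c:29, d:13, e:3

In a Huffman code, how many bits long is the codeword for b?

4

Build the tree from the bottom:
combine e(3), b(6) → 9
combine 9, d(13) → 22
combine 22, a(24) → 46
combine c(29), 46 → 75
The subtree containing b is merged 4 times, so code length = 4.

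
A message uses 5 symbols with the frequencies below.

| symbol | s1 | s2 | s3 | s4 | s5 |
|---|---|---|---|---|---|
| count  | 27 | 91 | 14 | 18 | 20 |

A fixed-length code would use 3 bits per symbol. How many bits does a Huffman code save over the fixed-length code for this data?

Fixed-length: 3 bits × 170 symbols = 510 bits.
Huffman merges:
merge s3(14) and s4(18): 32
merge s5(20) and s1(27): 47
merge 32 and 47: 79
merge 79 and s2(91): 170
Huffman total = 32 + 47 + 79 + 170 = 328 bits.
Saving = 510 − 328 = 182 bits.

182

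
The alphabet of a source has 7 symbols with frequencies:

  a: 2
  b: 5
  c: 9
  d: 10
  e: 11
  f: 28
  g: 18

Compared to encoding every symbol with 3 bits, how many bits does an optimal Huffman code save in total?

Fixed-length: 3 bits × 83 symbols = 249 bits.
Huffman merges:
merge a(2) and b(5): 7
merge 7 and c(9): 16
merge d(10) and e(11): 21
merge 16 and g(18): 34
merge 21 and f(28): 49
merge 34 and 49: 83
Huffman total = 7 + 16 + 21 + 34 + 49 + 83 = 210 bits.
Saving = 249 − 210 = 39 bits.

39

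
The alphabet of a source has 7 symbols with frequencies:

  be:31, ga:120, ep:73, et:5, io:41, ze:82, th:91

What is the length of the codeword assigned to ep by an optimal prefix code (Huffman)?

Build the tree from the bottom:
merge et(5) and be(31): 36
merge 36 and io(41): 77
merge ep(73) and 77: 150
merge ze(82) and th(91): 173
merge ga(120) and 150: 270
merge 173 and 270: 443
ep's leaf is at depth 3, giving a 3-bit codeword.

3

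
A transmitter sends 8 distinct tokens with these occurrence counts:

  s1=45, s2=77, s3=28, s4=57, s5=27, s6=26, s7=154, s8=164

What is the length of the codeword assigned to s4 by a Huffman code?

Repeatedly merge the two smallest:
combine s6(26), s5(27) → 53
combine s3(28), s1(45) → 73
combine 53, s4(57) → 110
combine 73, s2(77) → 150
combine 110, 150 → 260
combine s7(154), s8(164) → 318
combine 260, 318 → 578
s4 sits 3 levels below the root, so its codeword is 3 bits.

3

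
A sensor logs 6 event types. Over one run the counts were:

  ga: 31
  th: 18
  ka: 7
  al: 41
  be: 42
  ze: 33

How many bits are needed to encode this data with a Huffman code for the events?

425

Merge the two smallest weights repeatedly:
combine ka(7), th(18) → 25
combine 25, ga(31) → 56
combine ze(33), al(41) → 74
combine be(42), 56 → 98
combine 74, 98 → 172
Total encoded bits = sum of merged weights = 25 + 56 + 74 + 98 + 172 = 425.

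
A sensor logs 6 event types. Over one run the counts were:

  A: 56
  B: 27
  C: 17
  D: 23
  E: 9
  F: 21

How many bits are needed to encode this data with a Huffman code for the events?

Merge the two smallest weights repeatedly:
merge E(9) and C(17): 26
merge F(21) and D(23): 44
merge 26 and B(27): 53
merge 44 and 53: 97
merge A(56) and 97: 153
The encoded length is the sum of every internal node's weight: 26 + 44 + 53 + 97 + 153 = 373 bits.

373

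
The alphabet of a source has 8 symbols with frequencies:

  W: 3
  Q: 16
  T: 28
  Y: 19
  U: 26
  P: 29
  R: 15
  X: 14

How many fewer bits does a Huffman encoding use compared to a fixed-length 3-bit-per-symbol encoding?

Fixed-length: 3 bits × 150 symbols = 450 bits.
Huffman merges:
merge W(3) and X(14): 17
merge R(15) and Q(16): 31
merge 17 and Y(19): 36
merge U(26) and T(28): 54
merge P(29) and 31: 60
merge 36 and 54: 90
merge 60 and 90: 150
Huffman total = 17 + 31 + 36 + 54 + 60 + 90 + 150 = 438 bits.
Saving = 450 − 438 = 12 bits.

12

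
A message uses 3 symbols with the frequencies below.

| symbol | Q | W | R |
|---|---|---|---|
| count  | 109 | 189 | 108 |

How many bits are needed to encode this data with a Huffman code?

Merge the two smallest weights repeatedly:
merge R(108) and Q(109): 217
merge W(189) and 217: 406
Total encoded bits = sum of merged weights = 217 + 406 = 623.

623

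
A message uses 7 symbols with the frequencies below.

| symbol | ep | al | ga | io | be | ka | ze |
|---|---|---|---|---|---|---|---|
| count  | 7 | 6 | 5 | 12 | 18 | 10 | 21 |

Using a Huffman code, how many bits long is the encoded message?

Merge the two smallest weights repeatedly:
combine ga(5), al(6) → 11
combine ep(7), ka(10) → 17
combine 11, io(12) → 23
combine 17, be(18) → 35
combine ze(21), 23 → 44
combine 35, 44 → 79
Each symbol's bit-cost is frequency × depth; summing gives 209 bits (equivalently 11 + 17 + 23 + 35 + 44 + 79).

209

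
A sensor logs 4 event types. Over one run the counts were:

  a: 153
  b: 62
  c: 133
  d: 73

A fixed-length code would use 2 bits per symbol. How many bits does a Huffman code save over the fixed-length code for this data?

Fixed-length: 2 bits × 421 symbols = 842 bits.
Huffman merges:
merge b(62) and d(73): 135
merge c(133) and 135: 268
merge a(153) and 268: 421
Huffman total = 135 + 268 + 421 = 824 bits.
Saving = 842 − 824 = 18 bits.

18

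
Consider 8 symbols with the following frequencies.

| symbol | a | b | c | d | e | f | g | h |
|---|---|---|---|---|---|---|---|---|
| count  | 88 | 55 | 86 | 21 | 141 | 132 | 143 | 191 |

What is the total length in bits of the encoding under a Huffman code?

Build the Huffman tree bottom-up:
combine d(21), b(55) → 76
combine 76, c(86) → 162
combine a(88), f(132) → 220
combine e(141), g(143) → 284
combine 162, h(191) → 353
combine 220, 284 → 504
combine 353, 504 → 857
The encoded length is the sum of every internal node's weight: 76 + 162 + 220 + 284 + 353 + 504 + 857 = 2456 bits.

2456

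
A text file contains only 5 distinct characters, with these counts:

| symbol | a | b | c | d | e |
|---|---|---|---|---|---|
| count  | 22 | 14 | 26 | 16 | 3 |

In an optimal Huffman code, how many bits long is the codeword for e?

3

Huffman merges, smallest pair first:
e(3) + b(14) → 17
d(16) + 17 → 33
a(22) + c(26) → 48
33 + 48 → 81
e sits 3 levels below the root, so its codeword is 3 bits.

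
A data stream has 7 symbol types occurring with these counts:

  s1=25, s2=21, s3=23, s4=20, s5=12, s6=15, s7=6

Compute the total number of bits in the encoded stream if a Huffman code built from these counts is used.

Greedily combine the two least-frequent nodes:
combine s7(6), s5(12) → 18
combine s6(15), 18 → 33
combine s4(20), s2(21) → 41
combine s3(23), s1(25) → 48
combine 33, 41 → 74
combine 48, 74 → 122
Each symbol's bit-cost is frequency × depth; summing gives 336 bits (equivalently 18 + 33 + 41 + 48 + 74 + 122).

336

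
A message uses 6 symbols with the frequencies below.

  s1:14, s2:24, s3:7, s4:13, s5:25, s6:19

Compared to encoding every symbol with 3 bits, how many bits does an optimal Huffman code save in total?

49

Fixed-length: 3 bits × 102 symbols = 306 bits.
Huffman merges:
merge s3(7) and s4(13): 20
merge s1(14) and s6(19): 33
merge 20 and s2(24): 44
merge s5(25) and 33: 58
merge 44 and 58: 102
Huffman total = 20 + 33 + 44 + 58 + 102 = 257 bits.
Saving = 306 − 257 = 49 bits.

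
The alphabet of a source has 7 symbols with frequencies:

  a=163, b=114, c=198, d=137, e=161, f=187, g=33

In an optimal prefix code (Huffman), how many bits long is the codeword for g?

4

Repeatedly merge the two smallest:
g(33) + b(114) → 147
d(137) + 147 → 284
e(161) + a(163) → 324
f(187) + c(198) → 385
284 + 324 → 608
385 + 608 → 993
The subtree containing g is merged 4 times, so code length = 4.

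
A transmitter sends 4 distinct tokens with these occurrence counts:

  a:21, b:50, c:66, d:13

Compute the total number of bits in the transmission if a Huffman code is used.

Greedily combine the two least-frequent nodes:
combine d(13), a(21) → 34
combine 34, b(50) → 84
combine c(66), 84 → 150
The encoded length is the sum of every internal node's weight: 34 + 84 + 150 = 268 bits.

268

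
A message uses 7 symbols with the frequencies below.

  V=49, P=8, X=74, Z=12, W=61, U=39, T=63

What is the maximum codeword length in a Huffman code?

Merge the two lowest-weight nodes at each step:
merge P(8) and Z(12): 20
merge 20 and U(39): 59
merge V(49) and 59: 108
merge W(61) and T(63): 124
merge X(74) and 108: 182
merge 124 and 182: 306
The first pair merged (P, Z) ends up deepest, at depth 5.

5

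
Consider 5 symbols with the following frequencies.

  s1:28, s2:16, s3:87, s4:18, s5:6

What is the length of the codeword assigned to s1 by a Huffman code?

Build the tree from the bottom:
s5(6) + s2(16) → 22
s4(18) + 22 → 40
s1(28) + 40 → 68
68 + s3(87) → 155
The subtree containing s1 is merged 2 times, so code length = 2.

2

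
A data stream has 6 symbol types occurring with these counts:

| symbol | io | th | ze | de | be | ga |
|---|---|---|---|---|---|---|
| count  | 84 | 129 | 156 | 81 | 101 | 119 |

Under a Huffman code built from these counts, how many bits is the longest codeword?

Merge the two lowest-weight nodes at each step:
merge de(81) and io(84): 165
merge be(101) and ga(119): 220
merge th(129) and ze(156): 285
merge 165 and 220: 385
merge 285 and 385: 670
The first pair merged (de, io) ends up deepest, at depth 3.

3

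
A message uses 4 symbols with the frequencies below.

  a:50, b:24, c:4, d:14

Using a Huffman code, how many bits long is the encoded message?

Merge the two smallest weights repeatedly:
combine c(4), d(14) → 18
combine 18, b(24) → 42
combine 42, a(50) → 92
Total encoded bits = sum of merged weights = 18 + 42 + 92 = 152.

152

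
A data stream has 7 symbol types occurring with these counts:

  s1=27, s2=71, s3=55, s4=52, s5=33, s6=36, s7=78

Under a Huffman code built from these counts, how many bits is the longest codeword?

Merge the two lowest-weight nodes at each step:
combine s1(27), s5(33) → 60
combine s6(36), s4(52) → 88
combine s3(55), 60 → 115
combine s2(71), s7(78) → 149
combine 88, 115 → 203
combine 149, 203 → 352
Maximum depth reached is 4.

4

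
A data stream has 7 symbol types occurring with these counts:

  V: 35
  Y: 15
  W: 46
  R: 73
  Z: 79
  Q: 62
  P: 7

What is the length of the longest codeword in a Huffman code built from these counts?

5

Merge the two lowest-weight nodes at each step:
merge P(7) and Y(15): 22
merge 22 and V(35): 57
merge W(46) and 57: 103
merge Q(62) and R(73): 135
merge Z(79) and 103: 182
merge 135 and 182: 317
The first pair merged (P, Y) ends up deepest, at depth 5.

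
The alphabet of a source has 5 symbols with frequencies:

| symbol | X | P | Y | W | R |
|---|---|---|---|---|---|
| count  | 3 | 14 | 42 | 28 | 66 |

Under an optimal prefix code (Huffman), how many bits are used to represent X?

Huffman merges, smallest pair first:
merge X(3) and P(14): 17
merge 17 and W(28): 45
merge Y(42) and 45: 87
merge R(66) and 87: 153
The subtree containing X is merged 4 times, so code length = 4.

4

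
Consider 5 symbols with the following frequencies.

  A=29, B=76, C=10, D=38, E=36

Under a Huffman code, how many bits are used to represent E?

3

Build the tree from the bottom:
C(10) + A(29) → 39
E(36) + D(38) → 74
39 + 74 → 113
B(76) + 113 → 189
The subtree containing E is merged 3 times, so code length = 3.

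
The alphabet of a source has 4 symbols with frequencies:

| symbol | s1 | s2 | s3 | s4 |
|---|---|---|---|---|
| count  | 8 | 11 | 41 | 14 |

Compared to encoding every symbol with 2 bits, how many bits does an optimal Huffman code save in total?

Fixed-length: 2 bits × 74 symbols = 148 bits.
Huffman merges:
merge s1(8) and s2(11): 19
merge s4(14) and 19: 33
merge 33 and s3(41): 74
Huffman total = 19 + 33 + 74 = 126 bits.
Saving = 148 − 126 = 22 bits.

22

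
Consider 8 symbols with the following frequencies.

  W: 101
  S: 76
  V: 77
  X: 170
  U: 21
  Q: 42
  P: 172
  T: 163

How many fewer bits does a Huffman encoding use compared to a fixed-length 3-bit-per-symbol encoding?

Fixed-length: 3 bits × 822 symbols = 2466 bits.
Huffman merges:
merge U(21) and Q(42): 63
merge 63 and S(76): 139
merge V(77) and W(101): 178
merge 139 and T(163): 302
merge X(170) and P(172): 342
merge 178 and 302: 480
merge 342 and 480: 822
Huffman total = 63 + 139 + 178 + 302 + 342 + 480 + 822 = 2326 bits.
Saving = 2466 − 2326 = 140 bits.

140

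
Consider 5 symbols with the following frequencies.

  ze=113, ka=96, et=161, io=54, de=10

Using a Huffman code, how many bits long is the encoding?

931

Merge the two smallest weights repeatedly:
merge de(10) and io(54): 64
merge 64 and ka(96): 160
merge ze(113) and 160: 273
merge et(161) and 273: 434
Total encoded bits = sum of merged weights = 64 + 160 + 273 + 434 = 931.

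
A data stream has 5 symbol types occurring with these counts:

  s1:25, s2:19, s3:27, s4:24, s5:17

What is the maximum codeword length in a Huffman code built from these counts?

3

Merge the two lowest-weight nodes at each step:
s5(17) + s2(19) → 36
s4(24) + s1(25) → 49
s3(27) + 36 → 63
49 + 63 → 112
The rarest symbols sit at the bottom; the longest codeword is 3 bits.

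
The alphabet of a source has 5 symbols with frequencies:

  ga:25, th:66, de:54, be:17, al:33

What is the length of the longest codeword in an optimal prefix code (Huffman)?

3

Merge the two lowest-weight nodes at each step:
be(17) + ga(25) → 42
al(33) + 42 → 75
de(54) + th(66) → 120
75 + 120 → 195
Maximum depth reached is 3.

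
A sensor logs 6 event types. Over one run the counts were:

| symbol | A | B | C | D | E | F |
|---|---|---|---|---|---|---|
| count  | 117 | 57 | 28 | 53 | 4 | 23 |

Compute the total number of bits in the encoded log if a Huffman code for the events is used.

Build the Huffman tree bottom-up:
merge E(4) and F(23): 27
merge 27 and C(28): 55
merge D(53) and 55: 108
merge B(57) and 108: 165
merge A(117) and 165: 282
Total encoded bits = sum of merged weights = 27 + 55 + 108 + 165 + 282 = 637.

637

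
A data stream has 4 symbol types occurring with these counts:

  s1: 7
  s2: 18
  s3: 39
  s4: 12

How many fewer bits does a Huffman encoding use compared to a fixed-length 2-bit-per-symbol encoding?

Fixed-length: 2 bits × 76 symbols = 152 bits.
Huffman merges:
s1(7) + s4(12) → 19
s2(18) + 19 → 37
37 + s3(39) → 76
Huffman total = 19 + 37 + 76 = 132 bits.
Saving = 152 − 132 = 20 bits.

20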